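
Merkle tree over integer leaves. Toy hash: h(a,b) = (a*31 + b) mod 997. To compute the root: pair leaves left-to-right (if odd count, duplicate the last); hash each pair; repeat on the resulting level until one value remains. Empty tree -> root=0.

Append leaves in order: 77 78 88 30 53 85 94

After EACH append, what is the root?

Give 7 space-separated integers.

After append 77 (leaves=[77]):
  L0: [77]
  root=77
After append 78 (leaves=[77, 78]):
  L0: [77, 78]
  L1: h(77,78)=(77*31+78)%997=471 -> [471]
  root=471
After append 88 (leaves=[77, 78, 88]):
  L0: [77, 78, 88]
  L1: h(77,78)=(77*31+78)%997=471 h(88,88)=(88*31+88)%997=822 -> [471, 822]
  L2: h(471,822)=(471*31+822)%997=468 -> [468]
  root=468
After append 30 (leaves=[77, 78, 88, 30]):
  L0: [77, 78, 88, 30]
  L1: h(77,78)=(77*31+78)%997=471 h(88,30)=(88*31+30)%997=764 -> [471, 764]
  L2: h(471,764)=(471*31+764)%997=410 -> [410]
  root=410
After append 53 (leaves=[77, 78, 88, 30, 53]):
  L0: [77, 78, 88, 30, 53]
  L1: h(77,78)=(77*31+78)%997=471 h(88,30)=(88*31+30)%997=764 h(53,53)=(53*31+53)%997=699 -> [471, 764, 699]
  L2: h(471,764)=(471*31+764)%997=410 h(699,699)=(699*31+699)%997=434 -> [410, 434]
  L3: h(410,434)=(410*31+434)%997=183 -> [183]
  root=183
After append 85 (leaves=[77, 78, 88, 30, 53, 85]):
  L0: [77, 78, 88, 30, 53, 85]
  L1: h(77,78)=(77*31+78)%997=471 h(88,30)=(88*31+30)%997=764 h(53,85)=(53*31+85)%997=731 -> [471, 764, 731]
  L2: h(471,764)=(471*31+764)%997=410 h(731,731)=(731*31+731)%997=461 -> [410, 461]
  L3: h(410,461)=(410*31+461)%997=210 -> [210]
  root=210
After append 94 (leaves=[77, 78, 88, 30, 53, 85, 94]):
  L0: [77, 78, 88, 30, 53, 85, 94]
  L1: h(77,78)=(77*31+78)%997=471 h(88,30)=(88*31+30)%997=764 h(53,85)=(53*31+85)%997=731 h(94,94)=(94*31+94)%997=17 -> [471, 764, 731, 17]
  L2: h(471,764)=(471*31+764)%997=410 h(731,17)=(731*31+17)%997=744 -> [410, 744]
  L3: h(410,744)=(410*31+744)%997=493 -> [493]
  root=493

Answer: 77 471 468 410 183 210 493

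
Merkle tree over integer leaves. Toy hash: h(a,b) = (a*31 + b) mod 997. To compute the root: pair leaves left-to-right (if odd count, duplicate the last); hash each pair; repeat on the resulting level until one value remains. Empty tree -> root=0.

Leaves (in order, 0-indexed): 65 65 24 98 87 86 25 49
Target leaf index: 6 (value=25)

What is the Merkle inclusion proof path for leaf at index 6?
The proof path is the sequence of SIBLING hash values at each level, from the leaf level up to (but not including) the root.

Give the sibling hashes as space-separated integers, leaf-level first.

Answer: 49 789 517

Derivation:
L0 (leaves): [65, 65, 24, 98, 87, 86, 25, 49], target index=6
L1: h(65,65)=(65*31+65)%997=86 [pair 0] h(24,98)=(24*31+98)%997=842 [pair 1] h(87,86)=(87*31+86)%997=789 [pair 2] h(25,49)=(25*31+49)%997=824 [pair 3] -> [86, 842, 789, 824]
  Sibling for proof at L0: 49
L2: h(86,842)=(86*31+842)%997=517 [pair 0] h(789,824)=(789*31+824)%997=358 [pair 1] -> [517, 358]
  Sibling for proof at L1: 789
L3: h(517,358)=(517*31+358)%997=433 [pair 0] -> [433]
  Sibling for proof at L2: 517
Root: 433
Proof path (sibling hashes from leaf to root): [49, 789, 517]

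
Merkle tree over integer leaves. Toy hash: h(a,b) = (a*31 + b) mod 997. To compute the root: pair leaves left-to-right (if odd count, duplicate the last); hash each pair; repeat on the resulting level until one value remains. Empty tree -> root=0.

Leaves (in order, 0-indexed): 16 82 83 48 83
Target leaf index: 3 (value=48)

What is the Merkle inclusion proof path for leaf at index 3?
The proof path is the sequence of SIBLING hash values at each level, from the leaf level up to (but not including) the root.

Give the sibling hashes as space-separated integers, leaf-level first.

Answer: 83 578 247

Derivation:
L0 (leaves): [16, 82, 83, 48, 83], target index=3
L1: h(16,82)=(16*31+82)%997=578 [pair 0] h(83,48)=(83*31+48)%997=627 [pair 1] h(83,83)=(83*31+83)%997=662 [pair 2] -> [578, 627, 662]
  Sibling for proof at L0: 83
L2: h(578,627)=(578*31+627)%997=599 [pair 0] h(662,662)=(662*31+662)%997=247 [pair 1] -> [599, 247]
  Sibling for proof at L1: 578
L3: h(599,247)=(599*31+247)%997=870 [pair 0] -> [870]
  Sibling for proof at L2: 247
Root: 870
Proof path (sibling hashes from leaf to root): [83, 578, 247]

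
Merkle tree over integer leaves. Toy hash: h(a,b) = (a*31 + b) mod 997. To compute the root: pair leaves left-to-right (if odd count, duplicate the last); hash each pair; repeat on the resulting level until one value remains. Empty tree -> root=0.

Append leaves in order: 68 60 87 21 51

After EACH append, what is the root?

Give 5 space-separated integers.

After append 68 (leaves=[68]):
  L0: [68]
  root=68
After append 60 (leaves=[68, 60]):
  L0: [68, 60]
  L1: h(68,60)=(68*31+60)%997=174 -> [174]
  root=174
After append 87 (leaves=[68, 60, 87]):
  L0: [68, 60, 87]
  L1: h(68,60)=(68*31+60)%997=174 h(87,87)=(87*31+87)%997=790 -> [174, 790]
  L2: h(174,790)=(174*31+790)%997=202 -> [202]
  root=202
After append 21 (leaves=[68, 60, 87, 21]):
  L0: [68, 60, 87, 21]
  L1: h(68,60)=(68*31+60)%997=174 h(87,21)=(87*31+21)%997=724 -> [174, 724]
  L2: h(174,724)=(174*31+724)%997=136 -> [136]
  root=136
After append 51 (leaves=[68, 60, 87, 21, 51]):
  L0: [68, 60, 87, 21, 51]
  L1: h(68,60)=(68*31+60)%997=174 h(87,21)=(87*31+21)%997=724 h(51,51)=(51*31+51)%997=635 -> [174, 724, 635]
  L2: h(174,724)=(174*31+724)%997=136 h(635,635)=(635*31+635)%997=380 -> [136, 380]
  L3: h(136,380)=(136*31+380)%997=608 -> [608]
  root=608

Answer: 68 174 202 136 608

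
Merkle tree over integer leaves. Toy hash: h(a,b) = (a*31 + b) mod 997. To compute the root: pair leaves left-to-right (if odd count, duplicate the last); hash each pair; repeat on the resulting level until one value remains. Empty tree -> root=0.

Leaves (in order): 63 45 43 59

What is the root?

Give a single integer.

Answer: 519

Derivation:
L0: [63, 45, 43, 59]
L1: h(63,45)=(63*31+45)%997=4 h(43,59)=(43*31+59)%997=395 -> [4, 395]
L2: h(4,395)=(4*31+395)%997=519 -> [519]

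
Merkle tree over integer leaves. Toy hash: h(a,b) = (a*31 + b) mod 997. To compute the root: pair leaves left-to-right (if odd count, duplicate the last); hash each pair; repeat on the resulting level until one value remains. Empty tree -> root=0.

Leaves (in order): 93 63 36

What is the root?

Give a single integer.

L0: [93, 63, 36]
L1: h(93,63)=(93*31+63)%997=952 h(36,36)=(36*31+36)%997=155 -> [952, 155]
L2: h(952,155)=(952*31+155)%997=754 -> [754]

Answer: 754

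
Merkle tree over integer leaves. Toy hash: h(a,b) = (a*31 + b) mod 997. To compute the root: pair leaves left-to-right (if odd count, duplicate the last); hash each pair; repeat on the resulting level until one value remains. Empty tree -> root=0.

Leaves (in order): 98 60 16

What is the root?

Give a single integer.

L0: [98, 60, 16]
L1: h(98,60)=(98*31+60)%997=107 h(16,16)=(16*31+16)%997=512 -> [107, 512]
L2: h(107,512)=(107*31+512)%997=838 -> [838]

Answer: 838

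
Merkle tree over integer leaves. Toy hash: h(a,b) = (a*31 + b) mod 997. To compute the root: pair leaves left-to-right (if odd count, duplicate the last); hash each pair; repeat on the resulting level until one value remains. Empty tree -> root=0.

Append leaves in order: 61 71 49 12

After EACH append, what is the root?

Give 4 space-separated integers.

After append 61 (leaves=[61]):
  L0: [61]
  root=61
After append 71 (leaves=[61, 71]):
  L0: [61, 71]
  L1: h(61,71)=(61*31+71)%997=965 -> [965]
  root=965
After append 49 (leaves=[61, 71, 49]):
  L0: [61, 71, 49]
  L1: h(61,71)=(61*31+71)%997=965 h(49,49)=(49*31+49)%997=571 -> [965, 571]
  L2: h(965,571)=(965*31+571)%997=576 -> [576]
  root=576
After append 12 (leaves=[61, 71, 49, 12]):
  L0: [61, 71, 49, 12]
  L1: h(61,71)=(61*31+71)%997=965 h(49,12)=(49*31+12)%997=534 -> [965, 534]
  L2: h(965,534)=(965*31+534)%997=539 -> [539]
  root=539

Answer: 61 965 576 539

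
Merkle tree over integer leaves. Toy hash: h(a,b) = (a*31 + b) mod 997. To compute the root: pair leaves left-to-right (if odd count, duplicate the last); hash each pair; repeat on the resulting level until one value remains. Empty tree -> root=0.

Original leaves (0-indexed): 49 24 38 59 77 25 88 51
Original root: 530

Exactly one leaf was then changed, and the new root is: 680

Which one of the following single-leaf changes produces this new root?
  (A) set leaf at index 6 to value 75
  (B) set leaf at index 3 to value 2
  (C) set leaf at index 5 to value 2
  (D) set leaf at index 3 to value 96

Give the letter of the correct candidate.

Answer: D

Derivation:
Original leaves: [49, 24, 38, 59, 77, 25, 88, 51]
Target new root: 680
Try each candidate change and compute the resulting root:
Candidate A: set leaf[6] = 75 -> leaves = [49, 24, 38, 59, 77, 25, 75, 51]
  L0: [49, 24, 38, 59, 77, 25, 75, 51]
  L1: h(49,24)=(49*31+24)%997=546 h(38,59)=(38*31+59)%997=240 h(77,25)=(77*31+25)%997=418 h(75,51)=(75*31+51)%997=382 -> [546, 240, 418, 382]
  L2: h(546,240)=(546*31+240)%997=217 h(418,382)=(418*31+382)%997=379 -> [217, 379]
  L3: h(217,379)=(217*31+379)%997=127 -> [127]
  root = 127 != target 680
Candidate B: set leaf[3] = 2 -> leaves = [49, 24, 38, 2, 77, 25, 88, 51]
  L0: [49, 24, 38, 2, 77, 25, 88, 51]
  L1: h(49,24)=(49*31+24)%997=546 h(38,2)=(38*31+2)%997=183 h(77,25)=(77*31+25)%997=418 h(88,51)=(88*31+51)%997=785 -> [546, 183, 418, 785]
  L2: h(546,183)=(546*31+183)%997=160 h(418,785)=(418*31+785)%997=782 -> [160, 782]
  L3: h(160,782)=(160*31+782)%997=757 -> [757]
  root = 757 != target 680
Candidate C: set leaf[5] = 2 -> leaves = [49, 24, 38, 59, 77, 2, 88, 51]
  L0: [49, 24, 38, 59, 77, 2, 88, 51]
  L1: h(49,24)=(49*31+24)%997=546 h(38,59)=(38*31+59)%997=240 h(77,2)=(77*31+2)%997=395 h(88,51)=(88*31+51)%997=785 -> [546, 240, 395, 785]
  L2: h(546,240)=(546*31+240)%997=217 h(395,785)=(395*31+785)%997=69 -> [217, 69]
  L3: h(217,69)=(217*31+69)%997=814 -> [814]
  root = 814 != target 680
Candidate D: set leaf[3] = 96 -> leaves = [49, 24, 38, 96, 77, 25, 88, 51]
  L0: [49, 24, 38, 96, 77, 25, 88, 51]
  L1: h(49,24)=(49*31+24)%997=546 h(38,96)=(38*31+96)%997=277 h(77,25)=(77*31+25)%997=418 h(88,51)=(88*31+51)%997=785 -> [546, 277, 418, 785]
  L2: h(546,277)=(546*31+277)%997=254 h(418,785)=(418*31+785)%997=782 -> [254, 782]
  L3: h(254,782)=(254*31+782)%997=680 -> [680]
  root = 680 == target 680  ** MATCH **
Candidate D produces the target root.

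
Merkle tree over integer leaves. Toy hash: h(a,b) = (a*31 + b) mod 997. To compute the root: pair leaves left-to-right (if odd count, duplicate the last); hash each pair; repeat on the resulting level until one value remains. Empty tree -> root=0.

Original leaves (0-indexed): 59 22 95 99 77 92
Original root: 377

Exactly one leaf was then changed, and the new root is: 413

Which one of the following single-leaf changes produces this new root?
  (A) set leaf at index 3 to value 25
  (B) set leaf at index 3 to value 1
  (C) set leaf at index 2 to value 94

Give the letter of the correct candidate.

Original leaves: [59, 22, 95, 99, 77, 92]
Target new root: 413
Try each candidate change and compute the resulting root:
Candidate A: set leaf[3] = 25 -> leaves = [59, 22, 95, 25, 77, 92]
  L0: [59, 22, 95, 25, 77, 92]
  L1: h(59,22)=(59*31+22)%997=854 h(95,25)=(95*31+25)%997=976 h(77,92)=(77*31+92)%997=485 -> [854, 976, 485]
  L2: h(854,976)=(854*31+976)%997=531 h(485,485)=(485*31+485)%997=565 -> [531, 565]
  L3: h(531,565)=(531*31+565)%997=77 -> [77]
  root = 77 != target 413
Candidate B: set leaf[3] = 1 -> leaves = [59, 22, 95, 1, 77, 92]
  L0: [59, 22, 95, 1, 77, 92]
  L1: h(59,22)=(59*31+22)%997=854 h(95,1)=(95*31+1)%997=952 h(77,92)=(77*31+92)%997=485 -> [854, 952, 485]
  L2: h(854,952)=(854*31+952)%997=507 h(485,485)=(485*31+485)%997=565 -> [507, 565]
  L3: h(507,565)=(507*31+565)%997=330 -> [330]
  root = 330 != target 413
Candidate C: set leaf[2] = 94 -> leaves = [59, 22, 94, 99, 77, 92]
  L0: [59, 22, 94, 99, 77, 92]
  L1: h(59,22)=(59*31+22)%997=854 h(94,99)=(94*31+99)%997=22 h(77,92)=(77*31+92)%997=485 -> [854, 22, 485]
  L2: h(854,22)=(854*31+22)%997=574 h(485,485)=(485*31+485)%997=565 -> [574, 565]
  L3: h(574,565)=(574*31+565)%997=413 -> [413]
  root = 413 == target 413  ** MATCH **
Candidate C produces the target root.

Answer: C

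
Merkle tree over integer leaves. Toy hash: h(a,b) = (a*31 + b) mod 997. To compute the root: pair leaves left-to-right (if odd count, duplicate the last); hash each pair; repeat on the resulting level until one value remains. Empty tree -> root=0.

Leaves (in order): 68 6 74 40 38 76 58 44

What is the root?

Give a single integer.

L0: [68, 6, 74, 40, 38, 76, 58, 44]
L1: h(68,6)=(68*31+6)%997=120 h(74,40)=(74*31+40)%997=340 h(38,76)=(38*31+76)%997=257 h(58,44)=(58*31+44)%997=845 -> [120, 340, 257, 845]
L2: h(120,340)=(120*31+340)%997=72 h(257,845)=(257*31+845)%997=836 -> [72, 836]
L3: h(72,836)=(72*31+836)%997=77 -> [77]

Answer: 77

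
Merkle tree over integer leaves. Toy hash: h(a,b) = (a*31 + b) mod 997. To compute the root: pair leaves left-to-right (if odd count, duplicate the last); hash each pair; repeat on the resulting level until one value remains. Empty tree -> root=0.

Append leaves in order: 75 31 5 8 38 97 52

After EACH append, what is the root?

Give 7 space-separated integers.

After append 75 (leaves=[75]):
  L0: [75]
  root=75
After append 31 (leaves=[75, 31]):
  L0: [75, 31]
  L1: h(75,31)=(75*31+31)%997=362 -> [362]
  root=362
After append 5 (leaves=[75, 31, 5]):
  L0: [75, 31, 5]
  L1: h(75,31)=(75*31+31)%997=362 h(5,5)=(5*31+5)%997=160 -> [362, 160]
  L2: h(362,160)=(362*31+160)%997=415 -> [415]
  root=415
After append 8 (leaves=[75, 31, 5, 8]):
  L0: [75, 31, 5, 8]
  L1: h(75,31)=(75*31+31)%997=362 h(5,8)=(5*31+8)%997=163 -> [362, 163]
  L2: h(362,163)=(362*31+163)%997=418 -> [418]
  root=418
After append 38 (leaves=[75, 31, 5, 8, 38]):
  L0: [75, 31, 5, 8, 38]
  L1: h(75,31)=(75*31+31)%997=362 h(5,8)=(5*31+8)%997=163 h(38,38)=(38*31+38)%997=219 -> [362, 163, 219]
  L2: h(362,163)=(362*31+163)%997=418 h(219,219)=(219*31+219)%997=29 -> [418, 29]
  L3: h(418,29)=(418*31+29)%997=26 -> [26]
  root=26
After append 97 (leaves=[75, 31, 5, 8, 38, 97]):
  L0: [75, 31, 5, 8, 38, 97]
  L1: h(75,31)=(75*31+31)%997=362 h(5,8)=(5*31+8)%997=163 h(38,97)=(38*31+97)%997=278 -> [362, 163, 278]
  L2: h(362,163)=(362*31+163)%997=418 h(278,278)=(278*31+278)%997=920 -> [418, 920]
  L3: h(418,920)=(418*31+920)%997=917 -> [917]
  root=917
After append 52 (leaves=[75, 31, 5, 8, 38, 97, 52]):
  L0: [75, 31, 5, 8, 38, 97, 52]
  L1: h(75,31)=(75*31+31)%997=362 h(5,8)=(5*31+8)%997=163 h(38,97)=(38*31+97)%997=278 h(52,52)=(52*31+52)%997=667 -> [362, 163, 278, 667]
  L2: h(362,163)=(362*31+163)%997=418 h(278,667)=(278*31+667)%997=312 -> [418, 312]
  L3: h(418,312)=(418*31+312)%997=309 -> [309]
  root=309

Answer: 75 362 415 418 26 917 309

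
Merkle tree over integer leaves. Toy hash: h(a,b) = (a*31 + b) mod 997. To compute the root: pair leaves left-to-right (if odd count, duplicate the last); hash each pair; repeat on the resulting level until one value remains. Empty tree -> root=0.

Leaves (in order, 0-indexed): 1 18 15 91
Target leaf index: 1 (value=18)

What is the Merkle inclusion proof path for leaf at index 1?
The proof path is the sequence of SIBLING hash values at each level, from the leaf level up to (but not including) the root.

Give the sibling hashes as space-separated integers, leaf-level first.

Answer: 1 556

Derivation:
L0 (leaves): [1, 18, 15, 91], target index=1
L1: h(1,18)=(1*31+18)%997=49 [pair 0] h(15,91)=(15*31+91)%997=556 [pair 1] -> [49, 556]
  Sibling for proof at L0: 1
L2: h(49,556)=(49*31+556)%997=81 [pair 0] -> [81]
  Sibling for proof at L1: 556
Root: 81
Proof path (sibling hashes from leaf to root): [1, 556]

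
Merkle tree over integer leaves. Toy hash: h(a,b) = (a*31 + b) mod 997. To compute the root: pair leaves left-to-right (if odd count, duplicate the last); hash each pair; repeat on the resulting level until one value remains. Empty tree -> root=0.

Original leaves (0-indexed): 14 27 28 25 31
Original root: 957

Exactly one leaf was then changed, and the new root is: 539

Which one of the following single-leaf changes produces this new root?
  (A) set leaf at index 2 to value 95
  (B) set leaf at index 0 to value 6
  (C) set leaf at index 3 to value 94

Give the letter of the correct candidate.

Answer: A

Derivation:
Original leaves: [14, 27, 28, 25, 31]
Target new root: 539
Try each candidate change and compute the resulting root:
Candidate A: set leaf[2] = 95 -> leaves = [14, 27, 95, 25, 31]
  L0: [14, 27, 95, 25, 31]
  L1: h(14,27)=(14*31+27)%997=461 h(95,25)=(95*31+25)%997=976 h(31,31)=(31*31+31)%997=992 -> [461, 976, 992]
  L2: h(461,976)=(461*31+976)%997=312 h(992,992)=(992*31+992)%997=837 -> [312, 837]
  L3: h(312,837)=(312*31+837)%997=539 -> [539]
  root = 539 == target 539  ** MATCH **
Candidate B: set leaf[0] = 6 -> leaves = [6, 27, 28, 25, 31]
  L0: [6, 27, 28, 25, 31]
  L1: h(6,27)=(6*31+27)%997=213 h(28,25)=(28*31+25)%997=893 h(31,31)=(31*31+31)%997=992 -> [213, 893, 992]
  L2: h(213,893)=(213*31+893)%997=517 h(992,992)=(992*31+992)%997=837 -> [517, 837]
  L3: h(517,837)=(517*31+837)%997=912 -> [912]
  root = 912 != target 539
Candidate C: set leaf[3] = 94 -> leaves = [14, 27, 28, 94, 31]
  L0: [14, 27, 28, 94, 31]
  L1: h(14,27)=(14*31+27)%997=461 h(28,94)=(28*31+94)%997=962 h(31,31)=(31*31+31)%997=992 -> [461, 962, 992]
  L2: h(461,962)=(461*31+962)%997=298 h(992,992)=(992*31+992)%997=837 -> [298, 837]
  L3: h(298,837)=(298*31+837)%997=105 -> [105]
  root = 105 != target 539
Candidate A produces the target root.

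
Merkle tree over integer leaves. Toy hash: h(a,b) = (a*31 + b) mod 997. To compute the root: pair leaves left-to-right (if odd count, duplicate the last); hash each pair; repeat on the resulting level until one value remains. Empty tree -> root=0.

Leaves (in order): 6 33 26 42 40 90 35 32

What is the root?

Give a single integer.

Answer: 931

Derivation:
L0: [6, 33, 26, 42, 40, 90, 35, 32]
L1: h(6,33)=(6*31+33)%997=219 h(26,42)=(26*31+42)%997=848 h(40,90)=(40*31+90)%997=333 h(35,32)=(35*31+32)%997=120 -> [219, 848, 333, 120]
L2: h(219,848)=(219*31+848)%997=658 h(333,120)=(333*31+120)%997=473 -> [658, 473]
L3: h(658,473)=(658*31+473)%997=931 -> [931]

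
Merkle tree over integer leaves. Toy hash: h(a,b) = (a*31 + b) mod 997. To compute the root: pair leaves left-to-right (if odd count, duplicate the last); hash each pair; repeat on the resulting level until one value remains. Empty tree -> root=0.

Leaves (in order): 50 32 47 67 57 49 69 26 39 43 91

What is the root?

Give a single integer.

Answer: 76

Derivation:
L0: [50, 32, 47, 67, 57, 49, 69, 26, 39, 43, 91]
L1: h(50,32)=(50*31+32)%997=585 h(47,67)=(47*31+67)%997=527 h(57,49)=(57*31+49)%997=819 h(69,26)=(69*31+26)%997=171 h(39,43)=(39*31+43)%997=255 h(91,91)=(91*31+91)%997=918 -> [585, 527, 819, 171, 255, 918]
L2: h(585,527)=(585*31+527)%997=716 h(819,171)=(819*31+171)%997=635 h(255,918)=(255*31+918)%997=847 -> [716, 635, 847]
L3: h(716,635)=(716*31+635)%997=897 h(847,847)=(847*31+847)%997=185 -> [897, 185]
L4: h(897,185)=(897*31+185)%997=76 -> [76]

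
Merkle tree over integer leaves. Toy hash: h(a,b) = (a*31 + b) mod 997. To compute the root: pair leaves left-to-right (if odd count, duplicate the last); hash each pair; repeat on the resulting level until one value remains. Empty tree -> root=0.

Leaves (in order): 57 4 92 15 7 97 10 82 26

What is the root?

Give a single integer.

Answer: 475

Derivation:
L0: [57, 4, 92, 15, 7, 97, 10, 82, 26]
L1: h(57,4)=(57*31+4)%997=774 h(92,15)=(92*31+15)%997=873 h(7,97)=(7*31+97)%997=314 h(10,82)=(10*31+82)%997=392 h(26,26)=(26*31+26)%997=832 -> [774, 873, 314, 392, 832]
L2: h(774,873)=(774*31+873)%997=939 h(314,392)=(314*31+392)%997=156 h(832,832)=(832*31+832)%997=702 -> [939, 156, 702]
L3: h(939,156)=(939*31+156)%997=352 h(702,702)=(702*31+702)%997=530 -> [352, 530]
L4: h(352,530)=(352*31+530)%997=475 -> [475]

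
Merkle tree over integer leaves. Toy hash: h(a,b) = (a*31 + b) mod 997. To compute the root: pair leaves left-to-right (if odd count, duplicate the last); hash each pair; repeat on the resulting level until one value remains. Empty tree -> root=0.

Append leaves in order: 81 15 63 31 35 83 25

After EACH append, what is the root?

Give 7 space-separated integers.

After append 81 (leaves=[81]):
  L0: [81]
  root=81
After append 15 (leaves=[81, 15]):
  L0: [81, 15]
  L1: h(81,15)=(81*31+15)%997=532 -> [532]
  root=532
After append 63 (leaves=[81, 15, 63]):
  L0: [81, 15, 63]
  L1: h(81,15)=(81*31+15)%997=532 h(63,63)=(63*31+63)%997=22 -> [532, 22]
  L2: h(532,22)=(532*31+22)%997=562 -> [562]
  root=562
After append 31 (leaves=[81, 15, 63, 31]):
  L0: [81, 15, 63, 31]
  L1: h(81,15)=(81*31+15)%997=532 h(63,31)=(63*31+31)%997=987 -> [532, 987]
  L2: h(532,987)=(532*31+987)%997=530 -> [530]
  root=530
After append 35 (leaves=[81, 15, 63, 31, 35]):
  L0: [81, 15, 63, 31, 35]
  L1: h(81,15)=(81*31+15)%997=532 h(63,31)=(63*31+31)%997=987 h(35,35)=(35*31+35)%997=123 -> [532, 987, 123]
  L2: h(532,987)=(532*31+987)%997=530 h(123,123)=(123*31+123)%997=945 -> [530, 945]
  L3: h(530,945)=(530*31+945)%997=426 -> [426]
  root=426
After append 83 (leaves=[81, 15, 63, 31, 35, 83]):
  L0: [81, 15, 63, 31, 35, 83]
  L1: h(81,15)=(81*31+15)%997=532 h(63,31)=(63*31+31)%997=987 h(35,83)=(35*31+83)%997=171 -> [532, 987, 171]
  L2: h(532,987)=(532*31+987)%997=530 h(171,171)=(171*31+171)%997=487 -> [530, 487]
  L3: h(530,487)=(530*31+487)%997=965 -> [965]
  root=965
After append 25 (leaves=[81, 15, 63, 31, 35, 83, 25]):
  L0: [81, 15, 63, 31, 35, 83, 25]
  L1: h(81,15)=(81*31+15)%997=532 h(63,31)=(63*31+31)%997=987 h(35,83)=(35*31+83)%997=171 h(25,25)=(25*31+25)%997=800 -> [532, 987, 171, 800]
  L2: h(532,987)=(532*31+987)%997=530 h(171,800)=(171*31+800)%997=119 -> [530, 119]
  L3: h(530,119)=(530*31+119)%997=597 -> [597]
  root=597

Answer: 81 532 562 530 426 965 597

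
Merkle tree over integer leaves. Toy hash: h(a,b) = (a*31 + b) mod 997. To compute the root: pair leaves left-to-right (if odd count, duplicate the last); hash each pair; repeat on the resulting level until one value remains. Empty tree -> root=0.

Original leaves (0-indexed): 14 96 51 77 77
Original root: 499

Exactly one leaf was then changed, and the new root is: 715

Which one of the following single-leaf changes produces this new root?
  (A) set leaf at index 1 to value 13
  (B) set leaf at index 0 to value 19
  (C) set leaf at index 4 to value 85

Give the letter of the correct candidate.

Original leaves: [14, 96, 51, 77, 77]
Target new root: 715
Try each candidate change and compute the resulting root:
Candidate A: set leaf[1] = 13 -> leaves = [14, 13, 51, 77, 77]
  L0: [14, 13, 51, 77, 77]
  L1: h(14,13)=(14*31+13)%997=447 h(51,77)=(51*31+77)%997=661 h(77,77)=(77*31+77)%997=470 -> [447, 661, 470]
  L2: h(447,661)=(447*31+661)%997=560 h(470,470)=(470*31+470)%997=85 -> [560, 85]
  L3: h(560,85)=(560*31+85)%997=496 -> [496]
  root = 496 != target 715
Candidate B: set leaf[0] = 19 -> leaves = [19, 96, 51, 77, 77]
  L0: [19, 96, 51, 77, 77]
  L1: h(19,96)=(19*31+96)%997=685 h(51,77)=(51*31+77)%997=661 h(77,77)=(77*31+77)%997=470 -> [685, 661, 470]
  L2: h(685,661)=(685*31+661)%997=959 h(470,470)=(470*31+470)%997=85 -> [959, 85]
  L3: h(959,85)=(959*31+85)%997=901 -> [901]
  root = 901 != target 715
Candidate C: set leaf[4] = 85 -> leaves = [14, 96, 51, 77, 85]
  L0: [14, 96, 51, 77, 85]
  L1: h(14,96)=(14*31+96)%997=530 h(51,77)=(51*31+77)%997=661 h(85,85)=(85*31+85)%997=726 -> [530, 661, 726]
  L2: h(530,661)=(530*31+661)%997=142 h(726,726)=(726*31+726)%997=301 -> [142, 301]
  L3: h(142,301)=(142*31+301)%997=715 -> [715]
  root = 715 == target 715  ** MATCH **
Candidate C produces the target root.

Answer: C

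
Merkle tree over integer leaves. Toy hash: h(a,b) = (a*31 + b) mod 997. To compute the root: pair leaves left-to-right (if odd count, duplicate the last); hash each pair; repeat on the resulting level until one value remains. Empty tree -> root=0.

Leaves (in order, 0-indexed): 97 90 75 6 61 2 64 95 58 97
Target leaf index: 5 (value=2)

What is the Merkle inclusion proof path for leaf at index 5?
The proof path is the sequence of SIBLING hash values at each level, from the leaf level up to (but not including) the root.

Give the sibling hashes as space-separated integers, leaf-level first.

Answer: 61 85 632 318

Derivation:
L0 (leaves): [97, 90, 75, 6, 61, 2, 64, 95, 58, 97], target index=5
L1: h(97,90)=(97*31+90)%997=106 [pair 0] h(75,6)=(75*31+6)%997=337 [pair 1] h(61,2)=(61*31+2)%997=896 [pair 2] h(64,95)=(64*31+95)%997=85 [pair 3] h(58,97)=(58*31+97)%997=898 [pair 4] -> [106, 337, 896, 85, 898]
  Sibling for proof at L0: 61
L2: h(106,337)=(106*31+337)%997=632 [pair 0] h(896,85)=(896*31+85)%997=942 [pair 1] h(898,898)=(898*31+898)%997=820 [pair 2] -> [632, 942, 820]
  Sibling for proof at L1: 85
L3: h(632,942)=(632*31+942)%997=594 [pair 0] h(820,820)=(820*31+820)%997=318 [pair 1] -> [594, 318]
  Sibling for proof at L2: 632
L4: h(594,318)=(594*31+318)%997=786 [pair 0] -> [786]
  Sibling for proof at L3: 318
Root: 786
Proof path (sibling hashes from leaf to root): [61, 85, 632, 318]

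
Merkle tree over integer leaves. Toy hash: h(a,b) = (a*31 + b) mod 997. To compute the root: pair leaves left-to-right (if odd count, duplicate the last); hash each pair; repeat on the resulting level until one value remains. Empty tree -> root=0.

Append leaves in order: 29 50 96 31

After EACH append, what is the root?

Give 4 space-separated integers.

After append 29 (leaves=[29]):
  L0: [29]
  root=29
After append 50 (leaves=[29, 50]):
  L0: [29, 50]
  L1: h(29,50)=(29*31+50)%997=949 -> [949]
  root=949
After append 96 (leaves=[29, 50, 96]):
  L0: [29, 50, 96]
  L1: h(29,50)=(29*31+50)%997=949 h(96,96)=(96*31+96)%997=81 -> [949, 81]
  L2: h(949,81)=(949*31+81)%997=587 -> [587]
  root=587
After append 31 (leaves=[29, 50, 96, 31]):
  L0: [29, 50, 96, 31]
  L1: h(29,50)=(29*31+50)%997=949 h(96,31)=(96*31+31)%997=16 -> [949, 16]
  L2: h(949,16)=(949*31+16)%997=522 -> [522]
  root=522

Answer: 29 949 587 522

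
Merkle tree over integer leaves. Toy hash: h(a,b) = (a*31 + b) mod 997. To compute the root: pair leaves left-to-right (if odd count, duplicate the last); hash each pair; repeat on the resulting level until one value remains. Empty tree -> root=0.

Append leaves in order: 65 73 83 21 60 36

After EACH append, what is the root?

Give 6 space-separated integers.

Answer: 65 94 585 523 884 116

Derivation:
After append 65 (leaves=[65]):
  L0: [65]
  root=65
After append 73 (leaves=[65, 73]):
  L0: [65, 73]
  L1: h(65,73)=(65*31+73)%997=94 -> [94]
  root=94
After append 83 (leaves=[65, 73, 83]):
  L0: [65, 73, 83]
  L1: h(65,73)=(65*31+73)%997=94 h(83,83)=(83*31+83)%997=662 -> [94, 662]
  L2: h(94,662)=(94*31+662)%997=585 -> [585]
  root=585
After append 21 (leaves=[65, 73, 83, 21]):
  L0: [65, 73, 83, 21]
  L1: h(65,73)=(65*31+73)%997=94 h(83,21)=(83*31+21)%997=600 -> [94, 600]
  L2: h(94,600)=(94*31+600)%997=523 -> [523]
  root=523
After append 60 (leaves=[65, 73, 83, 21, 60]):
  L0: [65, 73, 83, 21, 60]
  L1: h(65,73)=(65*31+73)%997=94 h(83,21)=(83*31+21)%997=600 h(60,60)=(60*31+60)%997=923 -> [94, 600, 923]
  L2: h(94,600)=(94*31+600)%997=523 h(923,923)=(923*31+923)%997=623 -> [523, 623]
  L3: h(523,623)=(523*31+623)%997=884 -> [884]
  root=884
After append 36 (leaves=[65, 73, 83, 21, 60, 36]):
  L0: [65, 73, 83, 21, 60, 36]
  L1: h(65,73)=(65*31+73)%997=94 h(83,21)=(83*31+21)%997=600 h(60,36)=(60*31+36)%997=899 -> [94, 600, 899]
  L2: h(94,600)=(94*31+600)%997=523 h(899,899)=(899*31+899)%997=852 -> [523, 852]
  L3: h(523,852)=(523*31+852)%997=116 -> [116]
  root=116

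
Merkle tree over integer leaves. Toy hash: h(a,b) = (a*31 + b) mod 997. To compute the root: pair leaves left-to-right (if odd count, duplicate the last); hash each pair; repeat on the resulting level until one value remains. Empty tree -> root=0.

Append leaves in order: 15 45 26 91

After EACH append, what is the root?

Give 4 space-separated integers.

After append 15 (leaves=[15]):
  L0: [15]
  root=15
After append 45 (leaves=[15, 45]):
  L0: [15, 45]
  L1: h(15,45)=(15*31+45)%997=510 -> [510]
  root=510
After append 26 (leaves=[15, 45, 26]):
  L0: [15, 45, 26]
  L1: h(15,45)=(15*31+45)%997=510 h(26,26)=(26*31+26)%997=832 -> [510, 832]
  L2: h(510,832)=(510*31+832)%997=690 -> [690]
  root=690
After append 91 (leaves=[15, 45, 26, 91]):
  L0: [15, 45, 26, 91]
  L1: h(15,45)=(15*31+45)%997=510 h(26,91)=(26*31+91)%997=897 -> [510, 897]
  L2: h(510,897)=(510*31+897)%997=755 -> [755]
  root=755

Answer: 15 510 690 755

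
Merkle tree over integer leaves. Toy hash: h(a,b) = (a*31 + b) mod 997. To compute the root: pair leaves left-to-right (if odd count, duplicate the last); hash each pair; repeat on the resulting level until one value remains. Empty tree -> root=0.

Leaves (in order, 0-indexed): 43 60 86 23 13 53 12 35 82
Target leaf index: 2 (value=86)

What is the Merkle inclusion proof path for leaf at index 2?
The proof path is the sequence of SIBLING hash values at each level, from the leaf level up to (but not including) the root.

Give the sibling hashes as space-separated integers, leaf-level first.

Answer: 23 396 585 61

Derivation:
L0 (leaves): [43, 60, 86, 23, 13, 53, 12, 35, 82], target index=2
L1: h(43,60)=(43*31+60)%997=396 [pair 0] h(86,23)=(86*31+23)%997=695 [pair 1] h(13,53)=(13*31+53)%997=456 [pair 2] h(12,35)=(12*31+35)%997=407 [pair 3] h(82,82)=(82*31+82)%997=630 [pair 4] -> [396, 695, 456, 407, 630]
  Sibling for proof at L0: 23
L2: h(396,695)=(396*31+695)%997=10 [pair 0] h(456,407)=(456*31+407)%997=585 [pair 1] h(630,630)=(630*31+630)%997=220 [pair 2] -> [10, 585, 220]
  Sibling for proof at L1: 396
L3: h(10,585)=(10*31+585)%997=895 [pair 0] h(220,220)=(220*31+220)%997=61 [pair 1] -> [895, 61]
  Sibling for proof at L2: 585
L4: h(895,61)=(895*31+61)%997=887 [pair 0] -> [887]
  Sibling for proof at L3: 61
Root: 887
Proof path (sibling hashes from leaf to root): [23, 396, 585, 61]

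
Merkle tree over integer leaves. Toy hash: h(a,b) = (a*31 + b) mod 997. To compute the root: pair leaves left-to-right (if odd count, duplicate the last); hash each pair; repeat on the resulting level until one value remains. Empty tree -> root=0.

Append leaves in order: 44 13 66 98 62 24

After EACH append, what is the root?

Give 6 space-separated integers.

After append 44 (leaves=[44]):
  L0: [44]
  root=44
After append 13 (leaves=[44, 13]):
  L0: [44, 13]
  L1: h(44,13)=(44*31+13)%997=380 -> [380]
  root=380
After append 66 (leaves=[44, 13, 66]):
  L0: [44, 13, 66]
  L1: h(44,13)=(44*31+13)%997=380 h(66,66)=(66*31+66)%997=118 -> [380, 118]
  L2: h(380,118)=(380*31+118)%997=931 -> [931]
  root=931
After append 98 (leaves=[44, 13, 66, 98]):
  L0: [44, 13, 66, 98]
  L1: h(44,13)=(44*31+13)%997=380 h(66,98)=(66*31+98)%997=150 -> [380, 150]
  L2: h(380,150)=(380*31+150)%997=963 -> [963]
  root=963
After append 62 (leaves=[44, 13, 66, 98, 62]):
  L0: [44, 13, 66, 98, 62]
  L1: h(44,13)=(44*31+13)%997=380 h(66,98)=(66*31+98)%997=150 h(62,62)=(62*31+62)%997=987 -> [380, 150, 987]
  L2: h(380,150)=(380*31+150)%997=963 h(987,987)=(987*31+987)%997=677 -> [963, 677]
  L3: h(963,677)=(963*31+677)%997=620 -> [620]
  root=620
After append 24 (leaves=[44, 13, 66, 98, 62, 24]):
  L0: [44, 13, 66, 98, 62, 24]
  L1: h(44,13)=(44*31+13)%997=380 h(66,98)=(66*31+98)%997=150 h(62,24)=(62*31+24)%997=949 -> [380, 150, 949]
  L2: h(380,150)=(380*31+150)%997=963 h(949,949)=(949*31+949)%997=458 -> [963, 458]
  L3: h(963,458)=(963*31+458)%997=401 -> [401]
  root=401

Answer: 44 380 931 963 620 401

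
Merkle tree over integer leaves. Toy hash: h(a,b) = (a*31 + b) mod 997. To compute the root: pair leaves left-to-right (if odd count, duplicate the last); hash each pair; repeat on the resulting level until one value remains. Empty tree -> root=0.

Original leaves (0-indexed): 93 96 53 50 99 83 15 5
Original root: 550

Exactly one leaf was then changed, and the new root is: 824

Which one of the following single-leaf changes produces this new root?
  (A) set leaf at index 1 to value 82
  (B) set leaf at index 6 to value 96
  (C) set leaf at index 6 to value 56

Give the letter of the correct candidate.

Original leaves: [93, 96, 53, 50, 99, 83, 15, 5]
Target new root: 824
Try each candidate change and compute the resulting root:
Candidate A: set leaf[1] = 82 -> leaves = [93, 82, 53, 50, 99, 83, 15, 5]
  L0: [93, 82, 53, 50, 99, 83, 15, 5]
  L1: h(93,82)=(93*31+82)%997=971 h(53,50)=(53*31+50)%997=696 h(99,83)=(99*31+83)%997=161 h(15,5)=(15*31+5)%997=470 -> [971, 696, 161, 470]
  L2: h(971,696)=(971*31+696)%997=887 h(161,470)=(161*31+470)%997=476 -> [887, 476]
  L3: h(887,476)=(887*31+476)%997=57 -> [57]
  root = 57 != target 824
Candidate B: set leaf[6] = 96 -> leaves = [93, 96, 53, 50, 99, 83, 96, 5]
  L0: [93, 96, 53, 50, 99, 83, 96, 5]
  L1: h(93,96)=(93*31+96)%997=985 h(53,50)=(53*31+50)%997=696 h(99,83)=(99*31+83)%997=161 h(96,5)=(96*31+5)%997=987 -> [985, 696, 161, 987]
  L2: h(985,696)=(985*31+696)%997=324 h(161,987)=(161*31+987)%997=993 -> [324, 993]
  L3: h(324,993)=(324*31+993)%997=70 -> [70]
  root = 70 != target 824
Candidate C: set leaf[6] = 56 -> leaves = [93, 96, 53, 50, 99, 83, 56, 5]
  L0: [93, 96, 53, 50, 99, 83, 56, 5]
  L1: h(93,96)=(93*31+96)%997=985 h(53,50)=(53*31+50)%997=696 h(99,83)=(99*31+83)%997=161 h(56,5)=(56*31+5)%997=744 -> [985, 696, 161, 744]
  L2: h(985,696)=(985*31+696)%997=324 h(161,744)=(161*31+744)%997=750 -> [324, 750]
  L3: h(324,750)=(324*31+750)%997=824 -> [824]
  root = 824 == target 824  ** MATCH **
Candidate C produces the target root.

Answer: C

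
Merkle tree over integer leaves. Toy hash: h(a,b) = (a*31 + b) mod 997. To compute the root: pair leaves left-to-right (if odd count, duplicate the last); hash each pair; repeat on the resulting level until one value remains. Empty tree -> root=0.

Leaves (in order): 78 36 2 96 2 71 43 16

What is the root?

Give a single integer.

Answer: 789

Derivation:
L0: [78, 36, 2, 96, 2, 71, 43, 16]
L1: h(78,36)=(78*31+36)%997=460 h(2,96)=(2*31+96)%997=158 h(2,71)=(2*31+71)%997=133 h(43,16)=(43*31+16)%997=352 -> [460, 158, 133, 352]
L2: h(460,158)=(460*31+158)%997=460 h(133,352)=(133*31+352)%997=487 -> [460, 487]
L3: h(460,487)=(460*31+487)%997=789 -> [789]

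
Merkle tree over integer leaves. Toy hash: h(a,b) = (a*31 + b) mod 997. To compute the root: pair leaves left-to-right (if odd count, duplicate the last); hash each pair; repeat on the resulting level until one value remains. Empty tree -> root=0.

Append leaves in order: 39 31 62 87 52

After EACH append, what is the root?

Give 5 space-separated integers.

Answer: 39 243 544 569 100

Derivation:
After append 39 (leaves=[39]):
  L0: [39]
  root=39
After append 31 (leaves=[39, 31]):
  L0: [39, 31]
  L1: h(39,31)=(39*31+31)%997=243 -> [243]
  root=243
After append 62 (leaves=[39, 31, 62]):
  L0: [39, 31, 62]
  L1: h(39,31)=(39*31+31)%997=243 h(62,62)=(62*31+62)%997=987 -> [243, 987]
  L2: h(243,987)=(243*31+987)%997=544 -> [544]
  root=544
After append 87 (leaves=[39, 31, 62, 87]):
  L0: [39, 31, 62, 87]
  L1: h(39,31)=(39*31+31)%997=243 h(62,87)=(62*31+87)%997=15 -> [243, 15]
  L2: h(243,15)=(243*31+15)%997=569 -> [569]
  root=569
After append 52 (leaves=[39, 31, 62, 87, 52]):
  L0: [39, 31, 62, 87, 52]
  L1: h(39,31)=(39*31+31)%997=243 h(62,87)=(62*31+87)%997=15 h(52,52)=(52*31+52)%997=667 -> [243, 15, 667]
  L2: h(243,15)=(243*31+15)%997=569 h(667,667)=(667*31+667)%997=407 -> [569, 407]
  L3: h(569,407)=(569*31+407)%997=100 -> [100]
  root=100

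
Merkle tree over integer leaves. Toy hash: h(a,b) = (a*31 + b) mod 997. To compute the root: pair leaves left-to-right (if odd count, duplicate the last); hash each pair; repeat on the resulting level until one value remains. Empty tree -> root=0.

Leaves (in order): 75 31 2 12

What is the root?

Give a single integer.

Answer: 329

Derivation:
L0: [75, 31, 2, 12]
L1: h(75,31)=(75*31+31)%997=362 h(2,12)=(2*31+12)%997=74 -> [362, 74]
L2: h(362,74)=(362*31+74)%997=329 -> [329]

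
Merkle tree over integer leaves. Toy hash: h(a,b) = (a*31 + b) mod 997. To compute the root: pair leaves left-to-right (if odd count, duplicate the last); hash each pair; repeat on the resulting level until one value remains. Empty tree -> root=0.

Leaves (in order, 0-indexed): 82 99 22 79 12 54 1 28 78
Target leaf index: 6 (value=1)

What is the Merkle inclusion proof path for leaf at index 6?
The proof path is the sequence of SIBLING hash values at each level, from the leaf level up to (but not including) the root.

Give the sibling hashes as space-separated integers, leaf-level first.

Answer: 28 426 878 593

Derivation:
L0 (leaves): [82, 99, 22, 79, 12, 54, 1, 28, 78], target index=6
L1: h(82,99)=(82*31+99)%997=647 [pair 0] h(22,79)=(22*31+79)%997=761 [pair 1] h(12,54)=(12*31+54)%997=426 [pair 2] h(1,28)=(1*31+28)%997=59 [pair 3] h(78,78)=(78*31+78)%997=502 [pair 4] -> [647, 761, 426, 59, 502]
  Sibling for proof at L0: 28
L2: h(647,761)=(647*31+761)%997=878 [pair 0] h(426,59)=(426*31+59)%997=304 [pair 1] h(502,502)=(502*31+502)%997=112 [pair 2] -> [878, 304, 112]
  Sibling for proof at L1: 426
L3: h(878,304)=(878*31+304)%997=603 [pair 0] h(112,112)=(112*31+112)%997=593 [pair 1] -> [603, 593]
  Sibling for proof at L2: 878
L4: h(603,593)=(603*31+593)%997=343 [pair 0] -> [343]
  Sibling for proof at L3: 593
Root: 343
Proof path (sibling hashes from leaf to root): [28, 426, 878, 593]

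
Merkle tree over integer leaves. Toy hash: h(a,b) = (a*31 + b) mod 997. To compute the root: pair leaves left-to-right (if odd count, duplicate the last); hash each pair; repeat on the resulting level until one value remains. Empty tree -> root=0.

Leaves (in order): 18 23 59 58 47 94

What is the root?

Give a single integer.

L0: [18, 23, 59, 58, 47, 94]
L1: h(18,23)=(18*31+23)%997=581 h(59,58)=(59*31+58)%997=890 h(47,94)=(47*31+94)%997=554 -> [581, 890, 554]
L2: h(581,890)=(581*31+890)%997=955 h(554,554)=(554*31+554)%997=779 -> [955, 779]
L3: h(955,779)=(955*31+779)%997=474 -> [474]

Answer: 474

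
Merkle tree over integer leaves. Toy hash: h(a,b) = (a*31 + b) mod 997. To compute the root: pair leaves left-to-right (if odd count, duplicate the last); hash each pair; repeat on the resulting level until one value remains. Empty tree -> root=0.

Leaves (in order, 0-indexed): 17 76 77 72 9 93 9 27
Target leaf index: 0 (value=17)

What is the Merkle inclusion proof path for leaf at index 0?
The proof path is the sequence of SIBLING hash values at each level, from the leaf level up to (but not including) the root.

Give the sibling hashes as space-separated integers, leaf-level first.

Answer: 76 465 871

Derivation:
L0 (leaves): [17, 76, 77, 72, 9, 93, 9, 27], target index=0
L1: h(17,76)=(17*31+76)%997=603 [pair 0] h(77,72)=(77*31+72)%997=465 [pair 1] h(9,93)=(9*31+93)%997=372 [pair 2] h(9,27)=(9*31+27)%997=306 [pair 3] -> [603, 465, 372, 306]
  Sibling for proof at L0: 76
L2: h(603,465)=(603*31+465)%997=215 [pair 0] h(372,306)=(372*31+306)%997=871 [pair 1] -> [215, 871]
  Sibling for proof at L1: 465
L3: h(215,871)=(215*31+871)%997=557 [pair 0] -> [557]
  Sibling for proof at L2: 871
Root: 557
Proof path (sibling hashes from leaf to root): [76, 465, 871]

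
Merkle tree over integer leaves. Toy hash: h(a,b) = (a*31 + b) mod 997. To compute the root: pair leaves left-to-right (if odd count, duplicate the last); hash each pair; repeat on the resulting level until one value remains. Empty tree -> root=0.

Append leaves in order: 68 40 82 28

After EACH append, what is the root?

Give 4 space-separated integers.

After append 68 (leaves=[68]):
  L0: [68]
  root=68
After append 40 (leaves=[68, 40]):
  L0: [68, 40]
  L1: h(68,40)=(68*31+40)%997=154 -> [154]
  root=154
After append 82 (leaves=[68, 40, 82]):
  L0: [68, 40, 82]
  L1: h(68,40)=(68*31+40)%997=154 h(82,82)=(82*31+82)%997=630 -> [154, 630]
  L2: h(154,630)=(154*31+630)%997=419 -> [419]
  root=419
After append 28 (leaves=[68, 40, 82, 28]):
  L0: [68, 40, 82, 28]
  L1: h(68,40)=(68*31+40)%997=154 h(82,28)=(82*31+28)%997=576 -> [154, 576]
  L2: h(154,576)=(154*31+576)%997=365 -> [365]
  root=365

Answer: 68 154 419 365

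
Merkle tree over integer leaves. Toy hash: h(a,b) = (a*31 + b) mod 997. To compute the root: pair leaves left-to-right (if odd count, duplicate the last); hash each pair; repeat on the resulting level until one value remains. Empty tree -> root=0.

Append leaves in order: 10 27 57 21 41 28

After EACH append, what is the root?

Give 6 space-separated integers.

Answer: 10 337 307 271 535 119

Derivation:
After append 10 (leaves=[10]):
  L0: [10]
  root=10
After append 27 (leaves=[10, 27]):
  L0: [10, 27]
  L1: h(10,27)=(10*31+27)%997=337 -> [337]
  root=337
After append 57 (leaves=[10, 27, 57]):
  L0: [10, 27, 57]
  L1: h(10,27)=(10*31+27)%997=337 h(57,57)=(57*31+57)%997=827 -> [337, 827]
  L2: h(337,827)=(337*31+827)%997=307 -> [307]
  root=307
After append 21 (leaves=[10, 27, 57, 21]):
  L0: [10, 27, 57, 21]
  L1: h(10,27)=(10*31+27)%997=337 h(57,21)=(57*31+21)%997=791 -> [337, 791]
  L2: h(337,791)=(337*31+791)%997=271 -> [271]
  root=271
After append 41 (leaves=[10, 27, 57, 21, 41]):
  L0: [10, 27, 57, 21, 41]
  L1: h(10,27)=(10*31+27)%997=337 h(57,21)=(57*31+21)%997=791 h(41,41)=(41*31+41)%997=315 -> [337, 791, 315]
  L2: h(337,791)=(337*31+791)%997=271 h(315,315)=(315*31+315)%997=110 -> [271, 110]
  L3: h(271,110)=(271*31+110)%997=535 -> [535]
  root=535
After append 28 (leaves=[10, 27, 57, 21, 41, 28]):
  L0: [10, 27, 57, 21, 41, 28]
  L1: h(10,27)=(10*31+27)%997=337 h(57,21)=(57*31+21)%997=791 h(41,28)=(41*31+28)%997=302 -> [337, 791, 302]
  L2: h(337,791)=(337*31+791)%997=271 h(302,302)=(302*31+302)%997=691 -> [271, 691]
  L3: h(271,691)=(271*31+691)%997=119 -> [119]
  root=119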